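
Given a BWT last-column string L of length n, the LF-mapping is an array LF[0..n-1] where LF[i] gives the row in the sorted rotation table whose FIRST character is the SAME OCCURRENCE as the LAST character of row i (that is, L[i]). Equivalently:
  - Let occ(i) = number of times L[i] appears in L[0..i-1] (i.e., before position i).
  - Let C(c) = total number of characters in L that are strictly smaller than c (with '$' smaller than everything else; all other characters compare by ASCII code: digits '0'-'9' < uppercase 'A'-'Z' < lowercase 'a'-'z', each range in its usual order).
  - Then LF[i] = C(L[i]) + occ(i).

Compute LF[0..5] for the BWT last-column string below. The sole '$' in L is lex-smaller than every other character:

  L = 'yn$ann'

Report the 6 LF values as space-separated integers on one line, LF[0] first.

Answer: 5 2 0 1 3 4

Derivation:
Char counts: '$':1, 'a':1, 'n':3, 'y':1
C (first-col start): C('$')=0, C('a')=1, C('n')=2, C('y')=5
L[0]='y': occ=0, LF[0]=C('y')+0=5+0=5
L[1]='n': occ=0, LF[1]=C('n')+0=2+0=2
L[2]='$': occ=0, LF[2]=C('$')+0=0+0=0
L[3]='a': occ=0, LF[3]=C('a')+0=1+0=1
L[4]='n': occ=1, LF[4]=C('n')+1=2+1=3
L[5]='n': occ=2, LF[5]=C('n')+2=2+2=4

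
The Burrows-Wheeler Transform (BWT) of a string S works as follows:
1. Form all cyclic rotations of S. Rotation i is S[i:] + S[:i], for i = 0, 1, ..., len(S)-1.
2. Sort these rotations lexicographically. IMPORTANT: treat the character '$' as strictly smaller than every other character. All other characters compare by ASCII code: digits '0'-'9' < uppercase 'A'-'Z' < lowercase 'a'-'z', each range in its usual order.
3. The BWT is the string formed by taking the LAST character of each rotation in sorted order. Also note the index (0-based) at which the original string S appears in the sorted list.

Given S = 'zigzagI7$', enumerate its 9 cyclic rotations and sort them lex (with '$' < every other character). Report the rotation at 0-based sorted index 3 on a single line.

All 9 rotations (rotation i = S[i:]+S[:i]):
  rot[0] = zigzagI7$
  rot[1] = igzagI7$z
  rot[2] = gzagI7$zi
  rot[3] = zagI7$zig
  rot[4] = agI7$zigz
  rot[5] = gI7$zigza
  rot[6] = I7$zigzag
  rot[7] = 7$zigzagI
  rot[8] = $zigzagI7
Sorted (with $ < everything):
  sorted[0] = $zigzagI7
  sorted[1] = 7$zigzagI
  sorted[2] = I7$zigzag
  sorted[3] = agI7$zigz
  sorted[4] = gI7$zigza
  sorted[5] = gzagI7$zi
  sorted[6] = igzagI7$z
  sorted[7] = zagI7$zig
  sorted[8] = zigzagI7$
sorted[3] = agI7$zigz

Answer: agI7$zigz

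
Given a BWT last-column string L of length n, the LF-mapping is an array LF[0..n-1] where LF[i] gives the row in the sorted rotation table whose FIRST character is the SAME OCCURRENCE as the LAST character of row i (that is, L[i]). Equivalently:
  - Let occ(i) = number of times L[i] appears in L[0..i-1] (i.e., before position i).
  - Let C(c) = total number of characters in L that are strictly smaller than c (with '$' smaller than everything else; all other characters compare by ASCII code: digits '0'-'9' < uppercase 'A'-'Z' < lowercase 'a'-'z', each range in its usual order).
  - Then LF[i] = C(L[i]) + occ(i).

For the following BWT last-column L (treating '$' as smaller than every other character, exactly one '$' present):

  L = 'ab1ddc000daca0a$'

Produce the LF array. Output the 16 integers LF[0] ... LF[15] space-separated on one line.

Answer: 6 10 5 13 14 11 1 2 3 15 7 12 8 4 9 0

Derivation:
Char counts: '$':1, '0':4, '1':1, 'a':4, 'b':1, 'c':2, 'd':3
C (first-col start): C('$')=0, C('0')=1, C('1')=5, C('a')=6, C('b')=10, C('c')=11, C('d')=13
L[0]='a': occ=0, LF[0]=C('a')+0=6+0=6
L[1]='b': occ=0, LF[1]=C('b')+0=10+0=10
L[2]='1': occ=0, LF[2]=C('1')+0=5+0=5
L[3]='d': occ=0, LF[3]=C('d')+0=13+0=13
L[4]='d': occ=1, LF[4]=C('d')+1=13+1=14
L[5]='c': occ=0, LF[5]=C('c')+0=11+0=11
L[6]='0': occ=0, LF[6]=C('0')+0=1+0=1
L[7]='0': occ=1, LF[7]=C('0')+1=1+1=2
L[8]='0': occ=2, LF[8]=C('0')+2=1+2=3
L[9]='d': occ=2, LF[9]=C('d')+2=13+2=15
L[10]='a': occ=1, LF[10]=C('a')+1=6+1=7
L[11]='c': occ=1, LF[11]=C('c')+1=11+1=12
L[12]='a': occ=2, LF[12]=C('a')+2=6+2=8
L[13]='0': occ=3, LF[13]=C('0')+3=1+3=4
L[14]='a': occ=3, LF[14]=C('a')+3=6+3=9
L[15]='$': occ=0, LF[15]=C('$')+0=0+0=0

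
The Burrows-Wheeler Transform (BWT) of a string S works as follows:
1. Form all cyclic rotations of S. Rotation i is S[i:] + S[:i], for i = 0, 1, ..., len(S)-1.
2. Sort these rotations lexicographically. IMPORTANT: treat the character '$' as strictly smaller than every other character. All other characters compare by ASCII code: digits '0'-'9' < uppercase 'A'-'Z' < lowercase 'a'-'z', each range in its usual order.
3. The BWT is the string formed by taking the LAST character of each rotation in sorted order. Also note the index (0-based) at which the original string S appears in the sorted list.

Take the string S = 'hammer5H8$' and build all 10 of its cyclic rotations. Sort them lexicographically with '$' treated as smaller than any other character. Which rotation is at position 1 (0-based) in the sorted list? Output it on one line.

Answer: 5H8$hammer

Derivation:
All 10 rotations (rotation i = S[i:]+S[:i]):
  rot[0] = hammer5H8$
  rot[1] = ammer5H8$h
  rot[2] = mmer5H8$ha
  rot[3] = mer5H8$ham
  rot[4] = er5H8$hamm
  rot[5] = r5H8$hamme
  rot[6] = 5H8$hammer
  rot[7] = H8$hammer5
  rot[8] = 8$hammer5H
  rot[9] = $hammer5H8
Sorted (with $ < everything):
  sorted[0] = $hammer5H8
  sorted[1] = 5H8$hammer
  sorted[2] = 8$hammer5H
  sorted[3] = H8$hammer5
  sorted[4] = ammer5H8$h
  sorted[5] = er5H8$hamm
  sorted[6] = hammer5H8$
  sorted[7] = mer5H8$ham
  sorted[8] = mmer5H8$ha
  sorted[9] = r5H8$hamme
sorted[1] = 5H8$hammer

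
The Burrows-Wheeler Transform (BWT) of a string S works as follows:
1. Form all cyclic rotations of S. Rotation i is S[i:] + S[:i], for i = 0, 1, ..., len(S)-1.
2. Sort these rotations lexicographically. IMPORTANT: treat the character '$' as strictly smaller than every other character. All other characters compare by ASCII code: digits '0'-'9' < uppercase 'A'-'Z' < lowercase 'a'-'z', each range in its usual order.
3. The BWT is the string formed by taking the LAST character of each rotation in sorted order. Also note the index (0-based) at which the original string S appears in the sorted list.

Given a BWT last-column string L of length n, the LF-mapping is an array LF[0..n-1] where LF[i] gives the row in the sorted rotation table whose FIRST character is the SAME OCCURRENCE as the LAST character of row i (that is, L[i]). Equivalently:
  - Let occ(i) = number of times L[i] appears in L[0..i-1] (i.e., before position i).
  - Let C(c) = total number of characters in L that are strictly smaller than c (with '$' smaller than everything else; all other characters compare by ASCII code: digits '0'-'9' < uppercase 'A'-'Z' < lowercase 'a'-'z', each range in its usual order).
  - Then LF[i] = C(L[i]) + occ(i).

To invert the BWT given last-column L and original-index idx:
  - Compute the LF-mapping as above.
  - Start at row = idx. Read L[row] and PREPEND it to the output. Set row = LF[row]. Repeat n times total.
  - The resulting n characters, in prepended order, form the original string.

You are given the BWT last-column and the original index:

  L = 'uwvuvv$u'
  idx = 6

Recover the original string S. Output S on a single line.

LF mapping: 1 7 4 2 5 6 0 3
Walk LF starting at row 6, prepending L[row]:
  step 1: row=6, L[6]='$', prepend. Next row=LF[6]=0
  step 2: row=0, L[0]='u', prepend. Next row=LF[0]=1
  step 3: row=1, L[1]='w', prepend. Next row=LF[1]=7
  step 4: row=7, L[7]='u', prepend. Next row=LF[7]=3
  step 5: row=3, L[3]='u', prepend. Next row=LF[3]=2
  step 6: row=2, L[2]='v', prepend. Next row=LF[2]=4
  step 7: row=4, L[4]='v', prepend. Next row=LF[4]=5
  step 8: row=5, L[5]='v', prepend. Next row=LF[5]=6
Reversed output: vvvuuwu$

Answer: vvvuuwu$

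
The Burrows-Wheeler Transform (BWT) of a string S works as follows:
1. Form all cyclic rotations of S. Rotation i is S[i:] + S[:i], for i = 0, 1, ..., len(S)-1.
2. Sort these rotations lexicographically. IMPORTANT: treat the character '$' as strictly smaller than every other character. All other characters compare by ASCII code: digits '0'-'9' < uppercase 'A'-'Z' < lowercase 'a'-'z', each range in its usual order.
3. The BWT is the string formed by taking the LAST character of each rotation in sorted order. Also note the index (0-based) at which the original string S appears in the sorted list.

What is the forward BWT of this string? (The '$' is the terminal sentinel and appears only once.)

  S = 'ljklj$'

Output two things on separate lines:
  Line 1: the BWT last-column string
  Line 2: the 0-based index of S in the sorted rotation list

Answer: jlljk$
5

Derivation:
All 6 rotations (rotation i = S[i:]+S[:i]):
  rot[0] = ljklj$
  rot[1] = jklj$l
  rot[2] = klj$lj
  rot[3] = lj$ljk
  rot[4] = j$ljkl
  rot[5] = $ljklj
Sorted (with $ < everything):
  sorted[0] = $ljklj  (last char: 'j')
  sorted[1] = j$ljkl  (last char: 'l')
  sorted[2] = jklj$l  (last char: 'l')
  sorted[3] = klj$lj  (last char: 'j')
  sorted[4] = lj$ljk  (last char: 'k')
  sorted[5] = ljklj$  (last char: '$')
Last column: jlljk$
Original string S is at sorted index 5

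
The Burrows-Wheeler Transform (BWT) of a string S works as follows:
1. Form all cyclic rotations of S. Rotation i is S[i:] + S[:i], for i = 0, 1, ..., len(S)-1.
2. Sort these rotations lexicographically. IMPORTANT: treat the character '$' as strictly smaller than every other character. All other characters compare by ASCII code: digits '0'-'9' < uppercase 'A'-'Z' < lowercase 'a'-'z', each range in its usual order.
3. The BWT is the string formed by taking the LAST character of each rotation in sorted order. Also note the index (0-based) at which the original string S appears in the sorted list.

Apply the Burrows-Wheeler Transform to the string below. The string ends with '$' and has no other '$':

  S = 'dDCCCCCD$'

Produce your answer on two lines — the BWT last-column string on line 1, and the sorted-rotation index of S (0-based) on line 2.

All 9 rotations (rotation i = S[i:]+S[:i]):
  rot[0] = dDCCCCCD$
  rot[1] = DCCCCCD$d
  rot[2] = CCCCCD$dD
  rot[3] = CCCCD$dDC
  rot[4] = CCCD$dDCC
  rot[5] = CCD$dDCCC
  rot[6] = CD$dDCCCC
  rot[7] = D$dDCCCCC
  rot[8] = $dDCCCCCD
Sorted (with $ < everything):
  sorted[0] = $dDCCCCCD  (last char: 'D')
  sorted[1] = CCCCCD$dD  (last char: 'D')
  sorted[2] = CCCCD$dDC  (last char: 'C')
  sorted[3] = CCCD$dDCC  (last char: 'C')
  sorted[4] = CCD$dDCCC  (last char: 'C')
  sorted[5] = CD$dDCCCC  (last char: 'C')
  sorted[6] = D$dDCCCCC  (last char: 'C')
  sorted[7] = DCCCCCD$d  (last char: 'd')
  sorted[8] = dDCCCCCD$  (last char: '$')
Last column: DDCCCCCd$
Original string S is at sorted index 8

Answer: DDCCCCCd$
8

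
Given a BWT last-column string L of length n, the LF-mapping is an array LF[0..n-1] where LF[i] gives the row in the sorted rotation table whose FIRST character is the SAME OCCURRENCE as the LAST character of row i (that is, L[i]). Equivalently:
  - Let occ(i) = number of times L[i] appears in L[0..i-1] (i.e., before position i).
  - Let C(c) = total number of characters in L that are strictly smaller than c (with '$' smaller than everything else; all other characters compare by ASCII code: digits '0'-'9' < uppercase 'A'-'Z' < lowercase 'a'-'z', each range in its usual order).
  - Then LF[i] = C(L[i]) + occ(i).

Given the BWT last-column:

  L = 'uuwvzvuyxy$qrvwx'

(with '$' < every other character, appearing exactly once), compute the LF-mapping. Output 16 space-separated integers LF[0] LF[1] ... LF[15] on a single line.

Char counts: '$':1, 'q':1, 'r':1, 'u':3, 'v':3, 'w':2, 'x':2, 'y':2, 'z':1
C (first-col start): C('$')=0, C('q')=1, C('r')=2, C('u')=3, C('v')=6, C('w')=9, C('x')=11, C('y')=13, C('z')=15
L[0]='u': occ=0, LF[0]=C('u')+0=3+0=3
L[1]='u': occ=1, LF[1]=C('u')+1=3+1=4
L[2]='w': occ=0, LF[2]=C('w')+0=9+0=9
L[3]='v': occ=0, LF[3]=C('v')+0=6+0=6
L[4]='z': occ=0, LF[4]=C('z')+0=15+0=15
L[5]='v': occ=1, LF[5]=C('v')+1=6+1=7
L[6]='u': occ=2, LF[6]=C('u')+2=3+2=5
L[7]='y': occ=0, LF[7]=C('y')+0=13+0=13
L[8]='x': occ=0, LF[8]=C('x')+0=11+0=11
L[9]='y': occ=1, LF[9]=C('y')+1=13+1=14
L[10]='$': occ=0, LF[10]=C('$')+0=0+0=0
L[11]='q': occ=0, LF[11]=C('q')+0=1+0=1
L[12]='r': occ=0, LF[12]=C('r')+0=2+0=2
L[13]='v': occ=2, LF[13]=C('v')+2=6+2=8
L[14]='w': occ=1, LF[14]=C('w')+1=9+1=10
L[15]='x': occ=1, LF[15]=C('x')+1=11+1=12

Answer: 3 4 9 6 15 7 5 13 11 14 0 1 2 8 10 12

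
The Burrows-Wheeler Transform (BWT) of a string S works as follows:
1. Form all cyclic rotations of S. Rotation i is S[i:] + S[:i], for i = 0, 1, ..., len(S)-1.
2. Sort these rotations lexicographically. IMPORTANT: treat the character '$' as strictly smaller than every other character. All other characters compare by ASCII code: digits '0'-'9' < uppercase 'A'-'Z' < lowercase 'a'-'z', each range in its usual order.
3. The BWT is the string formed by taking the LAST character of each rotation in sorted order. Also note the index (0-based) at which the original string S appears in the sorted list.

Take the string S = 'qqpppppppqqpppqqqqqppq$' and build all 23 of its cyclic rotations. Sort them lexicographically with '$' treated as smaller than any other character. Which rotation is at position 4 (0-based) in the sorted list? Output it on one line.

All 23 rotations (rotation i = S[i:]+S[:i]):
  rot[0] = qqpppppppqqpppqqqqqppq$
  rot[1] = qpppppppqqpppqqqqqppq$q
  rot[2] = pppppppqqpppqqqqqppq$qq
  rot[3] = ppppppqqpppqqqqqppq$qqp
  rot[4] = pppppqqpppqqqqqppq$qqpp
  rot[5] = ppppqqpppqqqqqppq$qqppp
  rot[6] = pppqqpppqqqqqppq$qqpppp
  rot[7] = ppqqpppqqqqqppq$qqppppp
  rot[8] = pqqpppqqqqqppq$qqpppppp
  rot[9] = qqpppqqqqqppq$qqppppppp
  rot[10] = qpppqqqqqppq$qqpppppppq
  rot[11] = pppqqqqqppq$qqpppppppqq
  rot[12] = ppqqqqqppq$qqpppppppqqp
  rot[13] = pqqqqqppq$qqpppppppqqpp
  rot[14] = qqqqqppq$qqpppppppqqppp
  rot[15] = qqqqppq$qqpppppppqqpppq
  rot[16] = qqqppq$qqpppppppqqpppqq
  rot[17] = qqppq$qqpppppppqqpppqqq
  rot[18] = qppq$qqpppppppqqpppqqqq
  rot[19] = ppq$qqpppppppqqpppqqqqq
  rot[20] = pq$qqpppppppqqpppqqqqqp
  rot[21] = q$qqpppppppqqpppqqqqqpp
  rot[22] = $qqpppppppqqpppqqqqqppq
Sorted (with $ < everything):
  sorted[0] = $qqpppppppqqpppqqqqqppq
  sorted[1] = pppppppqqpppqqqqqppq$qq
  sorted[2] = ppppppqqpppqqqqqppq$qqp
  sorted[3] = pppppqqpppqqqqqppq$qqpp
  sorted[4] = ppppqqpppqqqqqppq$qqppp
  sorted[5] = pppqqpppqqqqqppq$qqpppp
  sorted[6] = pppqqqqqppq$qqpppppppqq
  sorted[7] = ppq$qqpppppppqqpppqqqqq
  sorted[8] = ppqqpppqqqqqppq$qqppppp
  sorted[9] = ppqqqqqppq$qqpppppppqqp
  sorted[10] = pq$qqpppppppqqpppqqqqqp
  sorted[11] = pqqpppqqqqqppq$qqpppppp
  sorted[12] = pqqqqqppq$qqpppppppqqpp
  sorted[13] = q$qqpppppppqqpppqqqqqpp
  sorted[14] = qpppppppqqpppqqqqqppq$q
  sorted[15] = qpppqqqqqppq$qqpppppppq
  sorted[16] = qppq$qqpppppppqqpppqqqq
  sorted[17] = qqpppppppqqpppqqqqqppq$
  sorted[18] = qqpppqqqqqppq$qqppppppp
  sorted[19] = qqppq$qqpppppppqqpppqqq
  sorted[20] = qqqppq$qqpppppppqqpppqq
  sorted[21] = qqqqppq$qqpppppppqqpppq
  sorted[22] = qqqqqppq$qqpppppppqqppp
sorted[4] = ppppqqpppqqqqqppq$qqppp

Answer: ppppqqpppqqqqqppq$qqppp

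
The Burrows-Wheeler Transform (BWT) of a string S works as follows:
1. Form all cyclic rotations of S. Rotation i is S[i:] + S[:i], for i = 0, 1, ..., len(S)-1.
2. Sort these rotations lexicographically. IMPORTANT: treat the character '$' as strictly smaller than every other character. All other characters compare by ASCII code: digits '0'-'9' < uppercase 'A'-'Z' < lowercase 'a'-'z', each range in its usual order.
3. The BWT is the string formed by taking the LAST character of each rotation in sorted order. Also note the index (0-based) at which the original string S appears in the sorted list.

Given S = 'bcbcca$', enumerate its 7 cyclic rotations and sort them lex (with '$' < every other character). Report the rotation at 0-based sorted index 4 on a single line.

All 7 rotations (rotation i = S[i:]+S[:i]):
  rot[0] = bcbcca$
  rot[1] = cbcca$b
  rot[2] = bcca$bc
  rot[3] = cca$bcb
  rot[4] = ca$bcbc
  rot[5] = a$bcbcc
  rot[6] = $bcbcca
Sorted (with $ < everything):
  sorted[0] = $bcbcca
  sorted[1] = a$bcbcc
  sorted[2] = bcbcca$
  sorted[3] = bcca$bc
  sorted[4] = ca$bcbc
  sorted[5] = cbcca$b
  sorted[6] = cca$bcb
sorted[4] = ca$bcbc

Answer: ca$bcbc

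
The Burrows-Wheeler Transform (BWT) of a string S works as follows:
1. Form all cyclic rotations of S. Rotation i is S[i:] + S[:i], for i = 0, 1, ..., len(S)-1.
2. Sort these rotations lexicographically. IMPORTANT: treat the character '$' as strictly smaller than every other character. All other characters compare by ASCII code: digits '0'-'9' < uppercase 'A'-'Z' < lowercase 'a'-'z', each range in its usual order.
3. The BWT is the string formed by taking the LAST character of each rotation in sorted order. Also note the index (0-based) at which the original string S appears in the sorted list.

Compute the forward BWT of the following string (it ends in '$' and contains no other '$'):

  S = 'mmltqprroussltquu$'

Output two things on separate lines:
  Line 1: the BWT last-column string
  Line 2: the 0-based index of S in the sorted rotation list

All 18 rotations (rotation i = S[i:]+S[:i]):
  rot[0] = mmltqprroussltquu$
  rot[1] = mltqprroussltquu$m
  rot[2] = ltqprroussltquu$mm
  rot[3] = tqprroussltquu$mml
  rot[4] = qprroussltquu$mmlt
  rot[5] = prroussltquu$mmltq
  rot[6] = rroussltquu$mmltqp
  rot[7] = roussltquu$mmltqpr
  rot[8] = oussltquu$mmltqprr
  rot[9] = ussltquu$mmltqprro
  rot[10] = ssltquu$mmltqprrou
  rot[11] = sltquu$mmltqprrous
  rot[12] = ltquu$mmltqprrouss
  rot[13] = tquu$mmltqprroussl
  rot[14] = quu$mmltqprrousslt
  rot[15] = uu$mmltqprroussltq
  rot[16] = u$mmltqprroussltqu
  rot[17] = $mmltqprroussltquu
Sorted (with $ < everything):
  sorted[0] = $mmltqprroussltquu  (last char: 'u')
  sorted[1] = ltqprroussltquu$mm  (last char: 'm')
  sorted[2] = ltquu$mmltqprrouss  (last char: 's')
  sorted[3] = mltqprroussltquu$m  (last char: 'm')
  sorted[4] = mmltqprroussltquu$  (last char: '$')
  sorted[5] = oussltquu$mmltqprr  (last char: 'r')
  sorted[6] = prroussltquu$mmltq  (last char: 'q')
  sorted[7] = qprroussltquu$mmlt  (last char: 't')
  sorted[8] = quu$mmltqprrousslt  (last char: 't')
  sorted[9] = roussltquu$mmltqpr  (last char: 'r')
  sorted[10] = rroussltquu$mmltqp  (last char: 'p')
  sorted[11] = sltquu$mmltqprrous  (last char: 's')
  sorted[12] = ssltquu$mmltqprrou  (last char: 'u')
  sorted[13] = tqprroussltquu$mml  (last char: 'l')
  sorted[14] = tquu$mmltqprroussl  (last char: 'l')
  sorted[15] = u$mmltqprroussltqu  (last char: 'u')
  sorted[16] = ussltquu$mmltqprro  (last char: 'o')
  sorted[17] = uu$mmltqprroussltq  (last char: 'q')
Last column: umsm$rqttrpsulluoq
Original string S is at sorted index 4

Answer: umsm$rqttrpsulluoq
4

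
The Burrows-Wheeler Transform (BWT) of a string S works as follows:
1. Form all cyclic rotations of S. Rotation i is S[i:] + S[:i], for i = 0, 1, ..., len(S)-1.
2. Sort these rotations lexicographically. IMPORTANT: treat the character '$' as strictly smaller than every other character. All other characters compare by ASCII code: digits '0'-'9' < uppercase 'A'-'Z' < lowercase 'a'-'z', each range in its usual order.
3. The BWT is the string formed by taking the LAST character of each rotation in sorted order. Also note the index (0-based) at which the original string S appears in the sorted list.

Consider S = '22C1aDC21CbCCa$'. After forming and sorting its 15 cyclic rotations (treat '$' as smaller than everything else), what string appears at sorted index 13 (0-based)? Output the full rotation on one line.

All 15 rotations (rotation i = S[i:]+S[:i]):
  rot[0] = 22C1aDC21CbCCa$
  rot[1] = 2C1aDC21CbCCa$2
  rot[2] = C1aDC21CbCCa$22
  rot[3] = 1aDC21CbCCa$22C
  rot[4] = aDC21CbCCa$22C1
  rot[5] = DC21CbCCa$22C1a
  rot[6] = C21CbCCa$22C1aD
  rot[7] = 21CbCCa$22C1aDC
  rot[8] = 1CbCCa$22C1aDC2
  rot[9] = CbCCa$22C1aDC21
  rot[10] = bCCa$22C1aDC21C
  rot[11] = CCa$22C1aDC21Cb
  rot[12] = Ca$22C1aDC21CbC
  rot[13] = a$22C1aDC21CbCC
  rot[14] = $22C1aDC21CbCCa
Sorted (with $ < everything):
  sorted[0] = $22C1aDC21CbCCa
  sorted[1] = 1CbCCa$22C1aDC2
  sorted[2] = 1aDC21CbCCa$22C
  sorted[3] = 21CbCCa$22C1aDC
  sorted[4] = 22C1aDC21CbCCa$
  sorted[5] = 2C1aDC21CbCCa$2
  sorted[6] = C1aDC21CbCCa$22
  sorted[7] = C21CbCCa$22C1aD
  sorted[8] = CCa$22C1aDC21Cb
  sorted[9] = Ca$22C1aDC21CbC
  sorted[10] = CbCCa$22C1aDC21
  sorted[11] = DC21CbCCa$22C1a
  sorted[12] = a$22C1aDC21CbCC
  sorted[13] = aDC21CbCCa$22C1
  sorted[14] = bCCa$22C1aDC21C
sorted[13] = aDC21CbCCa$22C1

Answer: aDC21CbCCa$22C1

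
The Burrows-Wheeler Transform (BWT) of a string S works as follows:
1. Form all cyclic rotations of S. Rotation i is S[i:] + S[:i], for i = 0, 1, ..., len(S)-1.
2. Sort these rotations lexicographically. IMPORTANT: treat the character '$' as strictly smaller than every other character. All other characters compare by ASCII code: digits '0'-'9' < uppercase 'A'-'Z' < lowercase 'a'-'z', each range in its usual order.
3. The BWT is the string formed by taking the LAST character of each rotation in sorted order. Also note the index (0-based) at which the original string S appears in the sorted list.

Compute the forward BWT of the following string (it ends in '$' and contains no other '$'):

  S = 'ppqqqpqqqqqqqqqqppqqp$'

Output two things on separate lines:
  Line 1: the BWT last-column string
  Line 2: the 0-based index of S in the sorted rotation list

Answer: pqq$ppqqqqpqqqpqqqqqqp
3

Derivation:
All 22 rotations (rotation i = S[i:]+S[:i]):
  rot[0] = ppqqqpqqqqqqqqqqppqqp$
  rot[1] = pqqqpqqqqqqqqqqppqqp$p
  rot[2] = qqqpqqqqqqqqqqppqqp$pp
  rot[3] = qqpqqqqqqqqqqppqqp$ppq
  rot[4] = qpqqqqqqqqqqppqqp$ppqq
  rot[5] = pqqqqqqqqqqppqqp$ppqqq
  rot[6] = qqqqqqqqqqppqqp$ppqqqp
  rot[7] = qqqqqqqqqppqqp$ppqqqpq
  rot[8] = qqqqqqqqppqqp$ppqqqpqq
  rot[9] = qqqqqqqppqqp$ppqqqpqqq
  rot[10] = qqqqqqppqqp$ppqqqpqqqq
  rot[11] = qqqqqppqqp$ppqqqpqqqqq
  rot[12] = qqqqppqqp$ppqqqpqqqqqq
  rot[13] = qqqppqqp$ppqqqpqqqqqqq
  rot[14] = qqppqqp$ppqqqpqqqqqqqq
  rot[15] = qppqqp$ppqqqpqqqqqqqqq
  rot[16] = ppqqp$ppqqqpqqqqqqqqqq
  rot[17] = pqqp$ppqqqpqqqqqqqqqqp
  rot[18] = qqp$ppqqqpqqqqqqqqqqpp
  rot[19] = qp$ppqqqpqqqqqqqqqqppq
  rot[20] = p$ppqqqpqqqqqqqqqqppqq
  rot[21] = $ppqqqpqqqqqqqqqqppqqp
Sorted (with $ < everything):
  sorted[0] = $ppqqqpqqqqqqqqqqppqqp  (last char: 'p')
  sorted[1] = p$ppqqqpqqqqqqqqqqppqq  (last char: 'q')
  sorted[2] = ppqqp$ppqqqpqqqqqqqqqq  (last char: 'q')
  sorted[3] = ppqqqpqqqqqqqqqqppqqp$  (last char: '$')
  sorted[4] = pqqp$ppqqqpqqqqqqqqqqp  (last char: 'p')
  sorted[5] = pqqqpqqqqqqqqqqppqqp$p  (last char: 'p')
  sorted[6] = pqqqqqqqqqqppqqp$ppqqq  (last char: 'q')
  sorted[7] = qp$ppqqqpqqqqqqqqqqppq  (last char: 'q')
  sorted[8] = qppqqp$ppqqqpqqqqqqqqq  (last char: 'q')
  sorted[9] = qpqqqqqqqqqqppqqp$ppqq  (last char: 'q')
  sorted[10] = qqp$ppqqqpqqqqqqqqqqpp  (last char: 'p')
  sorted[11] = qqppqqp$ppqqqpqqqqqqqq  (last char: 'q')
  sorted[12] = qqpqqqqqqqqqqppqqp$ppq  (last char: 'q')
  sorted[13] = qqqppqqp$ppqqqpqqqqqqq  (last char: 'q')
  sorted[14] = qqqpqqqqqqqqqqppqqp$pp  (last char: 'p')
  sorted[15] = qqqqppqqp$ppqqqpqqqqqq  (last char: 'q')
  sorted[16] = qqqqqppqqp$ppqqqpqqqqq  (last char: 'q')
  sorted[17] = qqqqqqppqqp$ppqqqpqqqq  (last char: 'q')
  sorted[18] = qqqqqqqppqqp$ppqqqpqqq  (last char: 'q')
  sorted[19] = qqqqqqqqppqqp$ppqqqpqq  (last char: 'q')
  sorted[20] = qqqqqqqqqppqqp$ppqqqpq  (last char: 'q')
  sorted[21] = qqqqqqqqqqppqqp$ppqqqp  (last char: 'p')
Last column: pqq$ppqqqqpqqqpqqqqqqp
Original string S is at sorted index 3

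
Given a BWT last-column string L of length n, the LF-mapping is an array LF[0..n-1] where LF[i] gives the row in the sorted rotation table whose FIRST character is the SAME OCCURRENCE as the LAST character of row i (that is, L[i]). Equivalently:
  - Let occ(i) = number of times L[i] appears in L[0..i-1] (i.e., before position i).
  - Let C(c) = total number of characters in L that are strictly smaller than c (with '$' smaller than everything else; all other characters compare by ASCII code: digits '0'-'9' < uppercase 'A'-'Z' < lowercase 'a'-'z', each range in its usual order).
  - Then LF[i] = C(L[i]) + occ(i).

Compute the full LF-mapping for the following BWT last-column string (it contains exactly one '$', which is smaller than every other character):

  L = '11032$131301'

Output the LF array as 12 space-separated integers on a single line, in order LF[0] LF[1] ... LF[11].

Char counts: '$':1, '0':2, '1':5, '2':1, '3':3
C (first-col start): C('$')=0, C('0')=1, C('1')=3, C('2')=8, C('3')=9
L[0]='1': occ=0, LF[0]=C('1')+0=3+0=3
L[1]='1': occ=1, LF[1]=C('1')+1=3+1=4
L[2]='0': occ=0, LF[2]=C('0')+0=1+0=1
L[3]='3': occ=0, LF[3]=C('3')+0=9+0=9
L[4]='2': occ=0, LF[4]=C('2')+0=8+0=8
L[5]='$': occ=0, LF[5]=C('$')+0=0+0=0
L[6]='1': occ=2, LF[6]=C('1')+2=3+2=5
L[7]='3': occ=1, LF[7]=C('3')+1=9+1=10
L[8]='1': occ=3, LF[8]=C('1')+3=3+3=6
L[9]='3': occ=2, LF[9]=C('3')+2=9+2=11
L[10]='0': occ=1, LF[10]=C('0')+1=1+1=2
L[11]='1': occ=4, LF[11]=C('1')+4=3+4=7

Answer: 3 4 1 9 8 0 5 10 6 11 2 7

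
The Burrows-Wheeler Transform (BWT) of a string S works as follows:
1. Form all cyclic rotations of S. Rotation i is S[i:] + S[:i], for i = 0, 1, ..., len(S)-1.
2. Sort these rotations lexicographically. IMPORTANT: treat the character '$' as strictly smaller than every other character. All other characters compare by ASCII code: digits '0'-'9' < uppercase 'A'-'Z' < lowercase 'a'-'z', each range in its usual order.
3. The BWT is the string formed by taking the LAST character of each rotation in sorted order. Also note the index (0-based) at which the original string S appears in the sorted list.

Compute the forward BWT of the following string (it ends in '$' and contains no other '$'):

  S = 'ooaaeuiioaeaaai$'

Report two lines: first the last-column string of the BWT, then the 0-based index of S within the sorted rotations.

All 16 rotations (rotation i = S[i:]+S[:i]):
  rot[0] = ooaaeuiioaeaaai$
  rot[1] = oaaeuiioaeaaai$o
  rot[2] = aaeuiioaeaaai$oo
  rot[3] = aeuiioaeaaai$ooa
  rot[4] = euiioaeaaai$ooaa
  rot[5] = uiioaeaaai$ooaae
  rot[6] = iioaeaaai$ooaaeu
  rot[7] = ioaeaaai$ooaaeui
  rot[8] = oaeaaai$ooaaeuii
  rot[9] = aeaaai$ooaaeuiio
  rot[10] = eaaai$ooaaeuiioa
  rot[11] = aaai$ooaaeuiioae
  rot[12] = aai$ooaaeuiioaea
  rot[13] = ai$ooaaeuiioaeaa
  rot[14] = i$ooaaeuiioaeaaa
  rot[15] = $ooaaeuiioaeaaai
Sorted (with $ < everything):
  sorted[0] = $ooaaeuiioaeaaai  (last char: 'i')
  sorted[1] = aaai$ooaaeuiioae  (last char: 'e')
  sorted[2] = aaeuiioaeaaai$oo  (last char: 'o')
  sorted[3] = aai$ooaaeuiioaea  (last char: 'a')
  sorted[4] = aeaaai$ooaaeuiio  (last char: 'o')
  sorted[5] = aeuiioaeaaai$ooa  (last char: 'a')
  sorted[6] = ai$ooaaeuiioaeaa  (last char: 'a')
  sorted[7] = eaaai$ooaaeuiioa  (last char: 'a')
  sorted[8] = euiioaeaaai$ooaa  (last char: 'a')
  sorted[9] = i$ooaaeuiioaeaaa  (last char: 'a')
  sorted[10] = iioaeaaai$ooaaeu  (last char: 'u')
  sorted[11] = ioaeaaai$ooaaeui  (last char: 'i')
  sorted[12] = oaaeuiioaeaaai$o  (last char: 'o')
  sorted[13] = oaeaaai$ooaaeuii  (last char: 'i')
  sorted[14] = ooaaeuiioaeaaai$  (last char: '$')
  sorted[15] = uiioaeaaai$ooaae  (last char: 'e')
Last column: ieoaoaaaaauioi$e
Original string S is at sorted index 14

Answer: ieoaoaaaaauioi$e
14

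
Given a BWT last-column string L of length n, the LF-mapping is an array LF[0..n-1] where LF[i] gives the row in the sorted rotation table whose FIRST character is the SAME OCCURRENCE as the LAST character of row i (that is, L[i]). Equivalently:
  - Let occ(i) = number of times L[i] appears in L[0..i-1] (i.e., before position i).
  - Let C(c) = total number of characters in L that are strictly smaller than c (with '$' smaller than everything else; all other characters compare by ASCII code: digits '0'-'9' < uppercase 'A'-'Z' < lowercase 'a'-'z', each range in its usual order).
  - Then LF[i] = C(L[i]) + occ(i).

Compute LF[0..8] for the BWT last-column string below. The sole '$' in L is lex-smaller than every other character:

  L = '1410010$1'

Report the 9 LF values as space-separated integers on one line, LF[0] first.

Answer: 4 8 5 1 2 6 3 0 7

Derivation:
Char counts: '$':1, '0':3, '1':4, '4':1
C (first-col start): C('$')=0, C('0')=1, C('1')=4, C('4')=8
L[0]='1': occ=0, LF[0]=C('1')+0=4+0=4
L[1]='4': occ=0, LF[1]=C('4')+0=8+0=8
L[2]='1': occ=1, LF[2]=C('1')+1=4+1=5
L[3]='0': occ=0, LF[3]=C('0')+0=1+0=1
L[4]='0': occ=1, LF[4]=C('0')+1=1+1=2
L[5]='1': occ=2, LF[5]=C('1')+2=4+2=6
L[6]='0': occ=2, LF[6]=C('0')+2=1+2=3
L[7]='$': occ=0, LF[7]=C('$')+0=0+0=0
L[8]='1': occ=3, LF[8]=C('1')+3=4+3=7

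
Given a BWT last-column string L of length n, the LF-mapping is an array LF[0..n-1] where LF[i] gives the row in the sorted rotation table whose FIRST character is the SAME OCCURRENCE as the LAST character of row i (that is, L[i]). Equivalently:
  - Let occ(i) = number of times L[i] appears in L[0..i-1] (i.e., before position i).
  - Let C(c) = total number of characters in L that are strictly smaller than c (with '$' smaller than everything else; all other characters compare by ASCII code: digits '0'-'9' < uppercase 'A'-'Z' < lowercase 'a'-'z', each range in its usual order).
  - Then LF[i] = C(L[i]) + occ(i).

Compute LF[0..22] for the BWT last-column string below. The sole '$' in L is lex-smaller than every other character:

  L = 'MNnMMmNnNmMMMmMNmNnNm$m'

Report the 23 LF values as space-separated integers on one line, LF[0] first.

Char counts: '$':1, 'M':7, 'N':6, 'm':6, 'n':3
C (first-col start): C('$')=0, C('M')=1, C('N')=8, C('m')=14, C('n')=20
L[0]='M': occ=0, LF[0]=C('M')+0=1+0=1
L[1]='N': occ=0, LF[1]=C('N')+0=8+0=8
L[2]='n': occ=0, LF[2]=C('n')+0=20+0=20
L[3]='M': occ=1, LF[3]=C('M')+1=1+1=2
L[4]='M': occ=2, LF[4]=C('M')+2=1+2=3
L[5]='m': occ=0, LF[5]=C('m')+0=14+0=14
L[6]='N': occ=1, LF[6]=C('N')+1=8+1=9
L[7]='n': occ=1, LF[7]=C('n')+1=20+1=21
L[8]='N': occ=2, LF[8]=C('N')+2=8+2=10
L[9]='m': occ=1, LF[9]=C('m')+1=14+1=15
L[10]='M': occ=3, LF[10]=C('M')+3=1+3=4
L[11]='M': occ=4, LF[11]=C('M')+4=1+4=5
L[12]='M': occ=5, LF[12]=C('M')+5=1+5=6
L[13]='m': occ=2, LF[13]=C('m')+2=14+2=16
L[14]='M': occ=6, LF[14]=C('M')+6=1+6=7
L[15]='N': occ=3, LF[15]=C('N')+3=8+3=11
L[16]='m': occ=3, LF[16]=C('m')+3=14+3=17
L[17]='N': occ=4, LF[17]=C('N')+4=8+4=12
L[18]='n': occ=2, LF[18]=C('n')+2=20+2=22
L[19]='N': occ=5, LF[19]=C('N')+5=8+5=13
L[20]='m': occ=4, LF[20]=C('m')+4=14+4=18
L[21]='$': occ=0, LF[21]=C('$')+0=0+0=0
L[22]='m': occ=5, LF[22]=C('m')+5=14+5=19

Answer: 1 8 20 2 3 14 9 21 10 15 4 5 6 16 7 11 17 12 22 13 18 0 19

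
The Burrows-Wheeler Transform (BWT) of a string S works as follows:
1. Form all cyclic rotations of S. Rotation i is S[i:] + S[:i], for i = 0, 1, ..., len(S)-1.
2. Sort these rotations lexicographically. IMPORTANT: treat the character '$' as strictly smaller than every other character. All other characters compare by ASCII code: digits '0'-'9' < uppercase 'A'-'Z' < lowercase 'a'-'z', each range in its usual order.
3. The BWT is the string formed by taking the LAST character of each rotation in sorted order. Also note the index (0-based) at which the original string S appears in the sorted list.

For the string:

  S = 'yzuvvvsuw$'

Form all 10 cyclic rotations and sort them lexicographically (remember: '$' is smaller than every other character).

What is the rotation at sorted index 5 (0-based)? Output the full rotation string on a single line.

Answer: vvsuw$yzuv

Derivation:
All 10 rotations (rotation i = S[i:]+S[:i]):
  rot[0] = yzuvvvsuw$
  rot[1] = zuvvvsuw$y
  rot[2] = uvvvsuw$yz
  rot[3] = vvvsuw$yzu
  rot[4] = vvsuw$yzuv
  rot[5] = vsuw$yzuvv
  rot[6] = suw$yzuvvv
  rot[7] = uw$yzuvvvs
  rot[8] = w$yzuvvvsu
  rot[9] = $yzuvvvsuw
Sorted (with $ < everything):
  sorted[0] = $yzuvvvsuw
  sorted[1] = suw$yzuvvv
  sorted[2] = uvvvsuw$yz
  sorted[3] = uw$yzuvvvs
  sorted[4] = vsuw$yzuvv
  sorted[5] = vvsuw$yzuv
  sorted[6] = vvvsuw$yzu
  sorted[7] = w$yzuvvvsu
  sorted[8] = yzuvvvsuw$
  sorted[9] = zuvvvsuw$y
sorted[5] = vvsuw$yzuv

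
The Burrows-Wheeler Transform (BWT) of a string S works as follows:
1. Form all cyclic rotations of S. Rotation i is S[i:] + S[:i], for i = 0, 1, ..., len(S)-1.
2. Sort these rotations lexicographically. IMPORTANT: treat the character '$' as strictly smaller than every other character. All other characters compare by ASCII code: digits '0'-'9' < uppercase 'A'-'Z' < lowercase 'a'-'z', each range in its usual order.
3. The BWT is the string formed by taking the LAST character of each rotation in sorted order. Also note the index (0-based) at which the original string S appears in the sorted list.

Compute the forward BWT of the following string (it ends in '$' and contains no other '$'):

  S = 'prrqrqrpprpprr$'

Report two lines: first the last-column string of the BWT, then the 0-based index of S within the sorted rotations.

All 15 rotations (rotation i = S[i:]+S[:i]):
  rot[0] = prrqrqrpprpprr$
  rot[1] = rrqrqrpprpprr$p
  rot[2] = rqrqrpprpprr$pr
  rot[3] = qrqrpprpprr$prr
  rot[4] = rqrpprpprr$prrq
  rot[5] = qrpprpprr$prrqr
  rot[6] = rpprpprr$prrqrq
  rot[7] = pprpprr$prrqrqr
  rot[8] = prpprr$prrqrqrp
  rot[9] = rpprr$prrqrqrpp
  rot[10] = pprr$prrqrqrppr
  rot[11] = prr$prrqrqrpprp
  rot[12] = rr$prrqrqrpprpp
  rot[13] = r$prrqrqrpprppr
  rot[14] = $prrqrqrpprpprr
Sorted (with $ < everything):
  sorted[0] = $prrqrqrpprpprr  (last char: 'r')
  sorted[1] = pprpprr$prrqrqr  (last char: 'r')
  sorted[2] = pprr$prrqrqrppr  (last char: 'r')
  sorted[3] = prpprr$prrqrqrp  (last char: 'p')
  sorted[4] = prr$prrqrqrpprp  (last char: 'p')
  sorted[5] = prrqrqrpprpprr$  (last char: '$')
  sorted[6] = qrpprpprr$prrqr  (last char: 'r')
  sorted[7] = qrqrpprpprr$prr  (last char: 'r')
  sorted[8] = r$prrqrqrpprppr  (last char: 'r')
  sorted[9] = rpprpprr$prrqrq  (last char: 'q')
  sorted[10] = rpprr$prrqrqrpp  (last char: 'p')
  sorted[11] = rqrpprpprr$prrq  (last char: 'q')
  sorted[12] = rqrqrpprpprr$pr  (last char: 'r')
  sorted[13] = rr$prrqrqrpprpp  (last char: 'p')
  sorted[14] = rrqrqrpprpprr$p  (last char: 'p')
Last column: rrrpp$rrrqpqrpp
Original string S is at sorted index 5

Answer: rrrpp$rrrqpqrpp
5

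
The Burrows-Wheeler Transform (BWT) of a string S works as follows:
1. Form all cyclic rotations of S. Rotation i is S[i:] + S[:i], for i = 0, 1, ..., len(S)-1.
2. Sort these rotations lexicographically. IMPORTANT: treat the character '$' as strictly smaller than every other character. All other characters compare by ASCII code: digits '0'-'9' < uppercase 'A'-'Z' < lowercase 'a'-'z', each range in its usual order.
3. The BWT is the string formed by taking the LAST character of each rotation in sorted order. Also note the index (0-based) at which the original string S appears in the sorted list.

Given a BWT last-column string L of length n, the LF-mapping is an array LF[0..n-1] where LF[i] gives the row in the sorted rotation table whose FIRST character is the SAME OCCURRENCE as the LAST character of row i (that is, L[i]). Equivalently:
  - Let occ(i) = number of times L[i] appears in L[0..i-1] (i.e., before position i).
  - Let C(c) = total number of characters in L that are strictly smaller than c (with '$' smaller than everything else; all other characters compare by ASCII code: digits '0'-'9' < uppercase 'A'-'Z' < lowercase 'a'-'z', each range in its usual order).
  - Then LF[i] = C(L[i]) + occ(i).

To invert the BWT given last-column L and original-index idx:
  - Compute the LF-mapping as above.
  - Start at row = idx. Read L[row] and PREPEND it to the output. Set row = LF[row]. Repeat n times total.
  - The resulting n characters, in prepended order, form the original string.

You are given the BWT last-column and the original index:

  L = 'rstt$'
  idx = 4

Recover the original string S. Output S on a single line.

Answer: ttsr$

Derivation:
LF mapping: 1 2 3 4 0
Walk LF starting at row 4, prepending L[row]:
  step 1: row=4, L[4]='$', prepend. Next row=LF[4]=0
  step 2: row=0, L[0]='r', prepend. Next row=LF[0]=1
  step 3: row=1, L[1]='s', prepend. Next row=LF[1]=2
  step 4: row=2, L[2]='t', prepend. Next row=LF[2]=3
  step 5: row=3, L[3]='t', prepend. Next row=LF[3]=4
Reversed output: ttsr$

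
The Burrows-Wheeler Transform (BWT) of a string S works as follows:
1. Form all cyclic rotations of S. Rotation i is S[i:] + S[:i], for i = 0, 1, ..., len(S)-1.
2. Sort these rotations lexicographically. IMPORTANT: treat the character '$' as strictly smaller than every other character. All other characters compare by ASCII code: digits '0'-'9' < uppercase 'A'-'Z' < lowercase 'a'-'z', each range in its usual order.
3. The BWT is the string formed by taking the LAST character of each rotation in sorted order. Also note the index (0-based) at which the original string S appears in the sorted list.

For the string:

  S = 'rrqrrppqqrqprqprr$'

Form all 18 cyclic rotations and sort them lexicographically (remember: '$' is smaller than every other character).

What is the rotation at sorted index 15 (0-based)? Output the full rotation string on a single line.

Answer: rr$rrqrrppqqrqprqp

Derivation:
All 18 rotations (rotation i = S[i:]+S[:i]):
  rot[0] = rrqrrppqqrqprqprr$
  rot[1] = rqrrppqqrqprqprr$r
  rot[2] = qrrppqqrqprqprr$rr
  rot[3] = rrppqqrqprqprr$rrq
  rot[4] = rppqqrqprqprr$rrqr
  rot[5] = ppqqrqprqprr$rrqrr
  rot[6] = pqqrqprqprr$rrqrrp
  rot[7] = qqrqprqprr$rrqrrpp
  rot[8] = qrqprqprr$rrqrrppq
  rot[9] = rqprqprr$rrqrrppqq
  rot[10] = qprqprr$rrqrrppqqr
  rot[11] = prqprr$rrqrrppqqrq
  rot[12] = rqprr$rrqrrppqqrqp
  rot[13] = qprr$rrqrrppqqrqpr
  rot[14] = prr$rrqrrppqqrqprq
  rot[15] = rr$rrqrrppqqrqprqp
  rot[16] = r$rrqrrppqqrqprqpr
  rot[17] = $rrqrrppqqrqprqprr
Sorted (with $ < everything):
  sorted[0] = $rrqrrppqqrqprqprr
  sorted[1] = ppqqrqprqprr$rrqrr
  sorted[2] = pqqrqprqprr$rrqrrp
  sorted[3] = prqprr$rrqrrppqqrq
  sorted[4] = prr$rrqrrppqqrqprq
  sorted[5] = qprqprr$rrqrrppqqr
  sorted[6] = qprr$rrqrrppqqrqpr
  sorted[7] = qqrqprqprr$rrqrrpp
  sorted[8] = qrqprqprr$rrqrrppq
  sorted[9] = qrrppqqrqprqprr$rr
  sorted[10] = r$rrqrrppqqrqprqpr
  sorted[11] = rppqqrqprqprr$rrqr
  sorted[12] = rqprqprr$rrqrrppqq
  sorted[13] = rqprr$rrqrrppqqrqp
  sorted[14] = rqrrppqqrqprqprr$r
  sorted[15] = rr$rrqrrppqqrqprqp
  sorted[16] = rrppqqrqprqprr$rrq
  sorted[17] = rrqrrppqqrqprqprr$
sorted[15] = rr$rrqrrppqqrqprqp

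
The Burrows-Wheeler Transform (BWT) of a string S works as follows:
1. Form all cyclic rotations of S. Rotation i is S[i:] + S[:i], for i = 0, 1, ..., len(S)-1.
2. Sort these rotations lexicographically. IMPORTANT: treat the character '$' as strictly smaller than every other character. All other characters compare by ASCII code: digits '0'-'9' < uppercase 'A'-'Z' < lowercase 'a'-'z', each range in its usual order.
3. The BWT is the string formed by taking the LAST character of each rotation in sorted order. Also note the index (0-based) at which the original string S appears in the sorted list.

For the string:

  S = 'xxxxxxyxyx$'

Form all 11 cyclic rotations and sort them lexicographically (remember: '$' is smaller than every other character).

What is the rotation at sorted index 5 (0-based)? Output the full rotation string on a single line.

Answer: xxxyxyx$xxx

Derivation:
All 11 rotations (rotation i = S[i:]+S[:i]):
  rot[0] = xxxxxxyxyx$
  rot[1] = xxxxxyxyx$x
  rot[2] = xxxxyxyx$xx
  rot[3] = xxxyxyx$xxx
  rot[4] = xxyxyx$xxxx
  rot[5] = xyxyx$xxxxx
  rot[6] = yxyx$xxxxxx
  rot[7] = xyx$xxxxxxy
  rot[8] = yx$xxxxxxyx
  rot[9] = x$xxxxxxyxy
  rot[10] = $xxxxxxyxyx
Sorted (with $ < everything):
  sorted[0] = $xxxxxxyxyx
  sorted[1] = x$xxxxxxyxy
  sorted[2] = xxxxxxyxyx$
  sorted[3] = xxxxxyxyx$x
  sorted[4] = xxxxyxyx$xx
  sorted[5] = xxxyxyx$xxx
  sorted[6] = xxyxyx$xxxx
  sorted[7] = xyx$xxxxxxy
  sorted[8] = xyxyx$xxxxx
  sorted[9] = yx$xxxxxxyx
  sorted[10] = yxyx$xxxxxx
sorted[5] = xxxyxyx$xxx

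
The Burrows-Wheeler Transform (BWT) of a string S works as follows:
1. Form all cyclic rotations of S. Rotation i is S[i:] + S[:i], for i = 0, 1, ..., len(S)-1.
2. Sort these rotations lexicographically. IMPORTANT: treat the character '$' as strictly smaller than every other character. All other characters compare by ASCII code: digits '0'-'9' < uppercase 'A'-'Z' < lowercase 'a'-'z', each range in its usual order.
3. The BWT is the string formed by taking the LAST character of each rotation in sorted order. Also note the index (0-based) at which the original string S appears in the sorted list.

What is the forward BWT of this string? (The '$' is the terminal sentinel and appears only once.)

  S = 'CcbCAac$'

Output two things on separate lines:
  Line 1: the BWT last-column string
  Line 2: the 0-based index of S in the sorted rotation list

All 8 rotations (rotation i = S[i:]+S[:i]):
  rot[0] = CcbCAac$
  rot[1] = cbCAac$C
  rot[2] = bCAac$Cc
  rot[3] = CAac$Ccb
  rot[4] = Aac$CcbC
  rot[5] = ac$CcbCA
  rot[6] = c$CcbCAa
  rot[7] = $CcbCAac
Sorted (with $ < everything):
  sorted[0] = $CcbCAac  (last char: 'c')
  sorted[1] = Aac$CcbC  (last char: 'C')
  sorted[2] = CAac$Ccb  (last char: 'b')
  sorted[3] = CcbCAac$  (last char: '$')
  sorted[4] = ac$CcbCA  (last char: 'A')
  sorted[5] = bCAac$Cc  (last char: 'c')
  sorted[6] = c$CcbCAa  (last char: 'a')
  sorted[7] = cbCAac$C  (last char: 'C')
Last column: cCb$AcaC
Original string S is at sorted index 3

Answer: cCb$AcaC
3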